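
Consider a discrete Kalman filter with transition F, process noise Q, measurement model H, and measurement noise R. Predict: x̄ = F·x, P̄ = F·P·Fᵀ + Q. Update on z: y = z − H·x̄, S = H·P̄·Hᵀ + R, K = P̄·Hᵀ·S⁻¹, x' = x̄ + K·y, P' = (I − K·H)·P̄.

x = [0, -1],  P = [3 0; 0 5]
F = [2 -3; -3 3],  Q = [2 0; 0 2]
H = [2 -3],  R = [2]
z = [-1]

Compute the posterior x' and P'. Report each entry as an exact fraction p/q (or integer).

x̄ = F·x = [3, -3]
P̄ = F·P·Fᵀ + Q = [59 -63; -63 74]
y = z − H·x̄ = [-16]
S = H·P̄·Hᵀ + R = [1660]
K = P̄·Hᵀ·S⁻¹ = [307/1660; -87/415]
x' = x̄ + K·y = [17/415, 147/415]
P' = (I − K·H)·P̄ = [3691/1660 564/415; 564/415 434/415]

x' = [17/415, 147/415]
P' = [3691/1660 564/415; 564/415 434/415]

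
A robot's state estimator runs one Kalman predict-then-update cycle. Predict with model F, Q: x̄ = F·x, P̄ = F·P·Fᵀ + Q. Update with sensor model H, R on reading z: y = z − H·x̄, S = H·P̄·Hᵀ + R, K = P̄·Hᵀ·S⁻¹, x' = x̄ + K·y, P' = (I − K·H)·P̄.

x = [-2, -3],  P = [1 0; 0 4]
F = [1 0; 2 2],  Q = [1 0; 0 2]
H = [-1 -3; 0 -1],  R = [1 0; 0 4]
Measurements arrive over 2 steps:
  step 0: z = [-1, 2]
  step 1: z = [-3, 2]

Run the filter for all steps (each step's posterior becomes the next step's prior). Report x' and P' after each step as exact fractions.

step 0: x̄ = F·x = [-2, -10]
step 0: P̄ = F·P·Fᵀ + Q = [2 2; 2 22]
step 0: y = z − H·x̄ = [-33, -8]
step 0: S = H·P̄·Hᵀ + R = [213 68; 68 26]
step 0: K = P̄·Hᵀ·S⁻¹ = [-36/457 59/457; -136/457 -31/457]
step 0: x' = x̄ + K·y = [-198/457, 166/457]
step 0: P' = (I − K·H)·P̄ = [744/457 -236/457; -236/457 124/457]
step 1: x̄ = F·x = [-198/457, -64/457]
step 1: P̄ = F·P·Fᵀ + Q = [1201/457 1016/457; 1016/457 2498/457]
step 1: y = z − H·x̄ = [-1761/457, 850/457]
step 1: S = H·P̄·Hᵀ + R = [30236/457 8510/457; 8510/457 4326/457]
step 1: K = P̄·Hᵀ·S⁻¹ = [-10651/63874 5951/63874; -8510/31937 -1701/31937]
step 1: x' = x̄ + K·y = [24437/63874, 25156/31937]
step 1: P' = (I − K·H)·P̄ = [82063/63874 -11902/31937; -11902/31937 6804/31937]

step 0: x' = [-198/457, 166/457], P' = [744/457 -236/457; -236/457 124/457]
step 1: x' = [24437/63874, 25156/31937], P' = [82063/63874 -11902/31937; -11902/31937 6804/31937]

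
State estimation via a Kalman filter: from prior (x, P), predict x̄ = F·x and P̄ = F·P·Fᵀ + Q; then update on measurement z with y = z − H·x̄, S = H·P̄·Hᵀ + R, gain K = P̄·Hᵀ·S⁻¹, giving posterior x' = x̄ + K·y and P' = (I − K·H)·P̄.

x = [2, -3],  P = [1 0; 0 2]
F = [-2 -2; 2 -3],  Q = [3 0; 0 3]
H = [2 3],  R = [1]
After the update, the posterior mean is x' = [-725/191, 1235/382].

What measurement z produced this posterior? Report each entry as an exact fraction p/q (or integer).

x̄ = F·x = [2, 13]
P̄ = F·P·Fᵀ + Q = [15 8; 8 25]
S = H·P̄·Hᵀ + R = [382]
K = P̄·Hᵀ·S⁻¹ = [27/191; 91/382]
x' − x̄ = [-1107/191, -3731/382] = K·y
y = (KᵀK)⁻¹·Kᵀ·(x' − x̄) = [-41]
z = y + H·x̄ = [-41] + [43] = [2]

z = [2]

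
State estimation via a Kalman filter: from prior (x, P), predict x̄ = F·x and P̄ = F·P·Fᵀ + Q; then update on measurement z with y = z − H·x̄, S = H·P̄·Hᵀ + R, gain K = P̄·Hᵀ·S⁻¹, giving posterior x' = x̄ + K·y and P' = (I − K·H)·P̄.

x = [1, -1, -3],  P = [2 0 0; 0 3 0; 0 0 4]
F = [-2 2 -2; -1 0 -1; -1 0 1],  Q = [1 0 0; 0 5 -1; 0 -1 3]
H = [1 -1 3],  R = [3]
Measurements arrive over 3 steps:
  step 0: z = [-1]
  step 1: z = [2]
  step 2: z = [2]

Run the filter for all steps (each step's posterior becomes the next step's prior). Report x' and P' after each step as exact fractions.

step 0: x̄ = F·x = [2, 2, -4]
step 0: P̄ = F·P·Fᵀ + Q = [37 12 -4; 12 11 -3; -4 -3 9]
step 0: y = z − H·x̄ = [11]
step 0: S = H·P̄·Hᵀ + R = [102]
step 0: K = P̄·Hᵀ·S⁻¹ = [13/102; -4/51; 13/51]
step 0: x' = x̄ + K·y = [347/102, 58/51, -61/51]
step 0: P' = (I − K·H)·P̄ = [3605/102 664/51 -373/51; 664/51 529/51 -49/51; -373/51 -49/51 121/51]
step 1: x̄ = F·x = [-109/51, -75/34, -469/102]
step 1: P̄ = F·P·Fᵀ + Q = [1957/51 375/17 1937/51; 375/17 955/34 1087/34; 1937/51 1087/34 5645/102]
step 1: y = z − H·x̄ = [802/51]
step 1: S = H·P̄·Hᵀ + R = [28534/51]
step 1: K = P̄·Hᵀ·S⁻¹ = [6643/28534; 2292/14267; 4387/14267]
step 1: x' = x̄ + K·y = [21740/14267, 9143/28534, 6775/28534]
step 1: P' = (I − K·H)·P̄ = [229639/28534 16169/14267 -29562/14267; 16169/14267 389449/28534 123621/28534; -29562/14267 123621/28534 69689/28534]
step 2: x̄ = F·x = [-41112/14267, -50255/28534, -36705/28534]
step 2: P̄ = F·P·Fᵀ + Q = [531489/14267 25121/14267 251233/14267; 25121/14267 161875/14267 65708/14267; 251233/14267 65708/14267 251589/14267]
step 2: y = z − H·x̄ = [99576/14267]
step 2: S = H·P̄·Hᵀ + R = [4063374/14267]
step 2: K = P̄·Hᵀ·S⁻¹ = [1260067/4063374; 30185/2031687; 470146/2031687]
step 2: x' = x̄ + K·y = [-161916/225743, -748355/451486, 148419/451486]
step 2: P' = (I − K·H)·P̄ = [40083391/4063374 911396/2031687 -5746733/2031687; 911396/2031687 22924025/2031687 7367728/2031687; -5746733/2031687 7367728/2031687 4841633/2031687]

step 0: x' = [347/102, 58/51, -61/51], P' = [3605/102 664/51 -373/51; 664/51 529/51 -49/51; -373/51 -49/51 121/51]
step 1: x' = [21740/14267, 9143/28534, 6775/28534], P' = [229639/28534 16169/14267 -29562/14267; 16169/14267 389449/28534 123621/28534; -29562/14267 123621/28534 69689/28534]
step 2: x' = [-161916/225743, -748355/451486, 148419/451486], P' = [40083391/4063374 911396/2031687 -5746733/2031687; 911396/2031687 22924025/2031687 7367728/2031687; -5746733/2031687 7367728/2031687 4841633/2031687]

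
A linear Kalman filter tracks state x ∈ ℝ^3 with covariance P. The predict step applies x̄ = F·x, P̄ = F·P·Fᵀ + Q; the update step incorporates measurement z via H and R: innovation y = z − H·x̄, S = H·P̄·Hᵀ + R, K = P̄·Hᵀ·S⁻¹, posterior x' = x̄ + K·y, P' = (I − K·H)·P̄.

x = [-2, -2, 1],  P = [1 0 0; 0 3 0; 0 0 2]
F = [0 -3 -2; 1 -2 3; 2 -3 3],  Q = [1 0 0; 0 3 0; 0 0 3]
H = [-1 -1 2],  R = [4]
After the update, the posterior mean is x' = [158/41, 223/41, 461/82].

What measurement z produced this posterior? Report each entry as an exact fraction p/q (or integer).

x̄ = F·x = [4, 5, 5]
P̄ = F·P·Fᵀ + Q = [36 6 15; 6 34 38; 15 38 52]
S = H·P̄·Hᵀ + R = [82]
K = P̄·Hᵀ·S⁻¹ = [-6/41; 18/41; 51/82]
x' − x̄ = [-6/41, 18/41, 51/82] = K·y
y = (KᵀK)⁻¹·Kᵀ·(x' − x̄) = [1]
z = y + H·x̄ = [1] + [1] = [2]

z = [2]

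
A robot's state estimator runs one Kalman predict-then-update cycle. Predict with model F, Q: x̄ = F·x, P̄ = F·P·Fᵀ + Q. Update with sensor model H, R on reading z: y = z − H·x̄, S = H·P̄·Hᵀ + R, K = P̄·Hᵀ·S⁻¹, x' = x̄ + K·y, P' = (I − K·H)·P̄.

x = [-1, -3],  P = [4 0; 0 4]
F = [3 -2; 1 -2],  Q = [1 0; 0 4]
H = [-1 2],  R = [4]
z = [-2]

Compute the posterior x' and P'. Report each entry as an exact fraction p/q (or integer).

x̄ = F·x = [3, 5]
P̄ = F·P·Fᵀ + Q = [53 28; 28 24]
y = z − H·x̄ = [-9]
S = H·P̄·Hᵀ + R = [41]
K = P̄·Hᵀ·S⁻¹ = [3/41; 20/41]
x' = x̄ + K·y = [96/41, 25/41]
P' = (I − K·H)·P̄ = [2164/41 1088/41; 1088/41 584/41]

x' = [96/41, 25/41]
P' = [2164/41 1088/41; 1088/41 584/41]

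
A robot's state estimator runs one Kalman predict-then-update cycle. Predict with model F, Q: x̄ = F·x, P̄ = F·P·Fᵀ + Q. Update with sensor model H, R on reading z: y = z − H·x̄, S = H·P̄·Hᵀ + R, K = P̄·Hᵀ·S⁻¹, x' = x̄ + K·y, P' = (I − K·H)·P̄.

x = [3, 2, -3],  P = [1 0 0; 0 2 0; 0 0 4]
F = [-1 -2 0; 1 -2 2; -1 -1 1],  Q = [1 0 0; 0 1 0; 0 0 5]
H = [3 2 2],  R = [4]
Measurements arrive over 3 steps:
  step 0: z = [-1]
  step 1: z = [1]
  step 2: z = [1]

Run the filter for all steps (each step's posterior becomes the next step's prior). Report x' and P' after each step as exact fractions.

step 0: x̄ = F·x = [-7, -7, -8]
step 0: P̄ = F·P·Fᵀ + Q = [10 7 5; 7 26 11; 5 11 12]
step 0: y = z − H·x̄ = [50]
step 0: S = H·P̄·Hᵀ + R = [478]
step 0: K = P̄·Hᵀ·S⁻¹ = [27/239; 95/478; 61/478]
step 0: x' = x̄ + K·y = [-323/239, 702/239, -387/239]
step 0: P' = (I − K·H)·P̄ = [932/239 -892/239 -452/239; -892/239 3403/478 -537/478; -452/239 -537/478 2015/478]
step 1: x̄ = F·x = [-1081/239, -2501/239, -766/239]
step 1: P̄ = F·P·Fᵀ + Q = [4409/239 7852/239 2648/239; 7852/239 15915/239 5120/239; 2648/239 5120/239 4493/239]
step 1: y = z − H·x̄ = [10016/239]
step 1: S = H·P̄·Hᵀ + R = [289229/239]
step 1: K = P̄·Hᵀ·S⁻¹ = [34227/289229; 65626/289229; 27170/289229]
step 1: x' = x̄ + K·y = [126197/289229, -276367/289229, 211654/289229]
step 1: P' = (I − K·H)·P̄ = [433988/289229 103954/289229 -686482/289229; 103954/289229 1239781/289229 -1264460/289229; -686482/289229 -1264460/289229 2348523/289229]
step 2: x̄ = F·x = [426537/289229, 1102239/289229, 361824/289229]
step 2: P̄ = F·P·Fᵀ + Q = [6098157/289229 10955940/289229 6440814/289229; 10955940/289229 22030369/289229 12590896/289229; 6440814/289229 12590896/289229 9578229/289229]
step 2: y = z − H·x̄ = [-3918508/289229]
step 2: S = H·P̄·Hᵀ + R = [491962937/289229]
step 2: K = P̄·Hᵀ·S⁻¹ = [53087979/491962937; 102110350/491962937; 63660692/491962937]
step 2: x' = x̄ + K·y = [6274353/491962937, 491446267/491962937, -247039312/491962937]
step 2: P' = (I − K·H)·P̄ = [628338492/491962937 -106890030/491962937 -729441750/491962937; -106890030/491962937 1423098857/491962937 -1058543112/491962937; -729441750/491962937 -1058543112/491962937 2280027121/491962937]

step 0: x' = [-323/239, 702/239, -387/239], P' = [932/239 -892/239 -452/239; -892/239 3403/478 -537/478; -452/239 -537/478 2015/478]
step 1: x' = [126197/289229, -276367/289229, 211654/289229], P' = [433988/289229 103954/289229 -686482/289229; 103954/289229 1239781/289229 -1264460/289229; -686482/289229 -1264460/289229 2348523/289229]
step 2: x' = [6274353/491962937, 491446267/491962937, -247039312/491962937], P' = [628338492/491962937 -106890030/491962937 -729441750/491962937; -106890030/491962937 1423098857/491962937 -1058543112/491962937; -729441750/491962937 -1058543112/491962937 2280027121/491962937]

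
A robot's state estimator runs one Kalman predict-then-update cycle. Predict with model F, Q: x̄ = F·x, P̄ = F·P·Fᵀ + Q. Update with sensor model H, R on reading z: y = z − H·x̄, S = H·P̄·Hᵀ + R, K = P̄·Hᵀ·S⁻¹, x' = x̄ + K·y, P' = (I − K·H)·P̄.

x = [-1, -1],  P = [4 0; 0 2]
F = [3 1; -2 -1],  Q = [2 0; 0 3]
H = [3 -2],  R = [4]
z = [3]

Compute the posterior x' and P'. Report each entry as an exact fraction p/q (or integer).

x' = [143/190, -6/19]
P' = [102/95 22/19; 22/19 39/19]

x̄ = F·x = [-4, 3]
P̄ = F·P·Fᵀ + Q = [40 -26; -26 21]
y = z − H·x̄ = [21]
S = H·P̄·Hᵀ + R = [760]
K = P̄·Hᵀ·S⁻¹ = [43/190; -3/19]
x' = x̄ + K·y = [143/190, -6/19]
P' = (I − K·H)·P̄ = [102/95 22/19; 22/19 39/19]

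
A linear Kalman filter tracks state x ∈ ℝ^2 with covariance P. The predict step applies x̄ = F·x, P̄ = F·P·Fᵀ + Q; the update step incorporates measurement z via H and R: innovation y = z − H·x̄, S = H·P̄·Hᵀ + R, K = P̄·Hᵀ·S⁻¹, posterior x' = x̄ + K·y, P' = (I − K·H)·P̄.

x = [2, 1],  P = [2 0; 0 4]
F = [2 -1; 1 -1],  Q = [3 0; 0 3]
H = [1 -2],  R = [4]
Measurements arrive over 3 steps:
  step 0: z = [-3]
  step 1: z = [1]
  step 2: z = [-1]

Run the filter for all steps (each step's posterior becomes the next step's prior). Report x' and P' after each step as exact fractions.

step 0: x' = [73/23, 63/23], P' = [344/23 174/23; 174/23 107/23]
step 1: x' = [89/34, 45/68], P' = [4017/136 3707/272; 3707/272 3849/544]
step 2: x' = [43919/14185, 27244/14185], P' = [753196/14185 351376/14185; 351376/14185 175086/14185]

step 0: x̄ = F·x = [3, 1]
step 0: P̄ = F·P·Fᵀ + Q = [15 8; 8 9]
step 0: y = z − H·x̄ = [-4]
step 0: S = H·P̄·Hᵀ + R = [23]
step 0: K = P̄·Hᵀ·S⁻¹ = [-1/23; -10/23]
step 0: x' = x̄ + K·y = [73/23, 63/23]
step 0: P' = (I − K·H)·P̄ = [344/23 174/23; 174/23 107/23]
step 1: x̄ = F·x = [83/23, 10/23]
step 1: P̄ = F·P·Fᵀ + Q = [856/23 273/23; 273/23 172/23]
step 1: y = z − H·x̄ = [-40/23]
step 1: S = H·P̄·Hᵀ + R = [544/23]
step 1: K = P̄·Hᵀ·S⁻¹ = [155/272; -71/544]
step 1: x' = x̄ + K·y = [89/34, 45/68]
step 1: P' = (I − K·H)·P̄ = [4017/136 3707/272; 3707/272 3849/544]
step 2: x̄ = F·x = [311/68, 133/68]
step 2: P̄ = F·P·Fᵀ + Q = [40097/544 13743/544; 13743/544 6721/544]
step 2: y = z − H·x̄ = [-113/68]
step 2: S = H·P̄·Hᵀ + R = [14185/544]
step 2: K = P̄·Hᵀ·S⁻¹ = [12611/14185; 301/14185]
step 2: x' = x̄ + K·y = [43919/14185, 27244/14185]
step 2: P' = (I − K·H)·P̄ = [753196/14185 351376/14185; 351376/14185 175086/14185]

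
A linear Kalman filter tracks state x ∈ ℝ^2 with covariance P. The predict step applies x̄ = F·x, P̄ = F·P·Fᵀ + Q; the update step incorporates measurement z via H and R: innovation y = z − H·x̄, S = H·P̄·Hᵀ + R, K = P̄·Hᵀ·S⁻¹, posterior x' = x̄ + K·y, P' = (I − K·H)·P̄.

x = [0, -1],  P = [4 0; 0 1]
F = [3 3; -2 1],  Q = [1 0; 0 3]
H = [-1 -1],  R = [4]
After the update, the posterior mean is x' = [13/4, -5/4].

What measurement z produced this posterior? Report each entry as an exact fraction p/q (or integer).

x̄ = F·x = [-3, -1]
P̄ = F·P·Fᵀ + Q = [46 -21; -21 20]
S = H·P̄·Hᵀ + R = [28]
K = P̄·Hᵀ·S⁻¹ = [-25/28; 1/28]
x' − x̄ = [25/4, -1/4] = K·y
y = (KᵀK)⁻¹·Kᵀ·(x' − x̄) = [-7]
z = y + H·x̄ = [-7] + [4] = [-3]

z = [-3]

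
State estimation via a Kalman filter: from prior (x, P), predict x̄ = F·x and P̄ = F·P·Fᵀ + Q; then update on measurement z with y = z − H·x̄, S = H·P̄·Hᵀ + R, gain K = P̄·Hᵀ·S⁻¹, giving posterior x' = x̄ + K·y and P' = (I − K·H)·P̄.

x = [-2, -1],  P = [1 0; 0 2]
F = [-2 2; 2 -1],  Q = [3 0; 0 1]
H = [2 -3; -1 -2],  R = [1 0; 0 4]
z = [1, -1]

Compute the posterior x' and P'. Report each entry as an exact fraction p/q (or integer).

x̄ = F·x = [2, -3]
P̄ = F·P·Fᵀ + Q = [15 -8; -8 7]
y = z − H·x̄ = [-12, -5]
S = H·P̄·Hᵀ + R = [220 20; 20 15]
K = P̄·Hᵀ·S⁻¹ = [79/290 -43/145; -3/20 -1/5]
x' = x̄ + K·y = [31/145, -1/5]
P' = (I − K·H)·P̄ = [17/29 3/10; 3/10 1/4]

x' = [31/145, -1/5]
P' = [17/29 3/10; 3/10 1/4]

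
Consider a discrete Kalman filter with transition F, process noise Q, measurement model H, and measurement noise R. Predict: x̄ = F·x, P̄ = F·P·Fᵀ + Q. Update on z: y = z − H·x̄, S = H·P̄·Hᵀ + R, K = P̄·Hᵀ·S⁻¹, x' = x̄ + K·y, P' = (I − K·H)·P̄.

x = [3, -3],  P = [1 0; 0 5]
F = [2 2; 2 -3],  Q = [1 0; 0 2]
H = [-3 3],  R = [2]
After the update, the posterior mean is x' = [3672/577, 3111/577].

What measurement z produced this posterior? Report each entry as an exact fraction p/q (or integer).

x̄ = F·x = [0, 15]
P̄ = F·P·Fᵀ + Q = [25 -26; -26 51]
S = H·P̄·Hᵀ + R = [1154]
K = P̄·Hᵀ·S⁻¹ = [-153/1154; 231/1154]
x' − x̄ = [3672/577, -5544/577] = K·y
y = (KᵀK)⁻¹·Kᵀ·(x' − x̄) = [-48]
z = y + H·x̄ = [-48] + [45] = [-3]

z = [-3]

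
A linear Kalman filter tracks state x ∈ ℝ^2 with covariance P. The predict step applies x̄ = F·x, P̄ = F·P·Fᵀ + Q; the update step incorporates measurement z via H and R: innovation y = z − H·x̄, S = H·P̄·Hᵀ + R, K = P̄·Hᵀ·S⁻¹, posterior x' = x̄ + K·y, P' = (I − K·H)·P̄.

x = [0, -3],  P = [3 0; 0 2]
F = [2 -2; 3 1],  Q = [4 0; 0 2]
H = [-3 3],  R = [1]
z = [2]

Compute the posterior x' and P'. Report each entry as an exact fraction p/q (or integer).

x' = [297/122, 747/244]
P' = [1239/61 2473/122; 2473/122 4963/244]

x̄ = F·x = [6, -3]
P̄ = F·P·Fᵀ + Q = [24 14; 14 31]
y = z − H·x̄ = [29]
S = H·P̄·Hᵀ + R = [244]
K = P̄·Hᵀ·S⁻¹ = [-15/122; 51/244]
x' = x̄ + K·y = [297/122, 747/244]
P' = (I − K·H)·P̄ = [1239/61 2473/122; 2473/122 4963/244]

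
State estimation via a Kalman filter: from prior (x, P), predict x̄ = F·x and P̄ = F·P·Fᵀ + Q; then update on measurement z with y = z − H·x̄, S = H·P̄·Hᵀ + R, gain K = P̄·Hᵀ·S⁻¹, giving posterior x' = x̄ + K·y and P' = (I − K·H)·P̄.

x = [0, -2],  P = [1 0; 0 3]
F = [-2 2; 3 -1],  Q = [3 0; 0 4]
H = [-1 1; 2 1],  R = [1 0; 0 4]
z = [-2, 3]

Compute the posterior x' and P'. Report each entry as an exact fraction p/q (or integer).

x̄ = F·x = [-4, 2]
P̄ = F·P·Fᵀ + Q = [19 -12; -12 16]
y = z − H·x̄ = [-8, 9]
S = H·P̄·Hᵀ + R = [60 -34; -34 48]
K = P̄·Hᵀ·S⁻¹ = [-151/431 253/862; 268/431 118/431]
x' = x̄ + K·y = [1245/862, -220/431]
P' = (I − K·H)·P̄ = [219/431 68/431; 68/431 336/431]

x' = [1245/862, -220/431]
P' = [219/431 68/431; 68/431 336/431]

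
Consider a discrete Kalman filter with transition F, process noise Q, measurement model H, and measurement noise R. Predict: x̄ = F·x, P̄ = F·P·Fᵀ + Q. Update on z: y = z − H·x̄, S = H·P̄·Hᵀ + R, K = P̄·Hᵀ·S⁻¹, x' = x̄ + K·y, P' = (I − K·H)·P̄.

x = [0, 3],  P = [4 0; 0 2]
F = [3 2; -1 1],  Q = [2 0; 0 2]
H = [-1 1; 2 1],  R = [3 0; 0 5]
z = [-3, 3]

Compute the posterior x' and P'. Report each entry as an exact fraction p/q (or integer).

x' = [7518/3581, 87/3581]
P' = [3122/3581 -424/3581; -424/3581 5288/3581]

x̄ = F·x = [6, 3]
P̄ = F·P·Fᵀ + Q = [46 -8; -8 8]
y = z − H·x̄ = [0, -12]
S = H·P̄·Hᵀ + R = [73 -92; -92 165]
K = P̄·Hᵀ·S⁻¹ = [-1182/3581 1164/3581; 1904/3581 888/3581]
x' = x̄ + K·y = [7518/3581, 87/3581]
P' = (I − K·H)·P̄ = [3122/3581 -424/3581; -424/3581 5288/3581]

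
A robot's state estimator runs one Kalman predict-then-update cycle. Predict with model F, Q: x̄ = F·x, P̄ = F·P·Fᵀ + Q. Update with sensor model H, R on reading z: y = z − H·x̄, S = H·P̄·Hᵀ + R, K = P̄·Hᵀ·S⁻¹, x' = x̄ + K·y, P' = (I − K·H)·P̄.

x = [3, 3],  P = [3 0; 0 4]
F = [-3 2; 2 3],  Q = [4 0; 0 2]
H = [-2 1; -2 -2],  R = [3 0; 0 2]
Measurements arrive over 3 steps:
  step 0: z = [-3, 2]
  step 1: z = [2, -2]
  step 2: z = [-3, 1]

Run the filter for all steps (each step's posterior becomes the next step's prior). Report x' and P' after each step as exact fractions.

step 0: x' = [23133/42523, -61635/42523], P' = [16339/42523 -9238/42523; -9238/42523 23290/42523]
step 1: x' = [-16757041/59481627, 61040437/59481627], P' = [21667169/59481627 -11224136/59481627; -11224136/59481627 29467028/59481627]
step 2: x' = [18898390124/25577967243, -26186549999/25577967243], P' = [9308995091/25577967243 -4824798062/25577967243; -4824798062/25577967243 12655440290/25577967243]

step 0: x̄ = F·x = [-3, 15]
step 0: P̄ = F·P·Fᵀ + Q = [47 6; 6 50]
step 0: y = z − H·x̄ = [-24, 26]
step 0: S = H·P̄·Hᵀ + R = [217 100; 100 438]
step 0: K = P̄·Hᵀ·S⁻¹ = [-13972/42523 -7101/42523; 13922/42523 -14052/42523]
step 0: x' = x̄ + K·y = [23133/42523, -61635/42523]
step 0: P' = (I − K·H)·P̄ = [16339/42523 -9238/42523; -9238/42523 23290/42523]
step 1: x̄ = F·x = [-192669/42523, -138639/42523]
step 1: P̄ = F·P·Fᵀ + Q = [521159/42523 87896/42523; 87896/42523 249156/42523]
step 1: y = z − H·x̄ = [-161653/42523, -747662/42523]
step 1: S = H·P̄·Hᵀ + R = [2109777/42523 1762116/42523; 1762116/42523 3869474/42523]
step 1: K = P̄·Hᵀ·S⁻¹ = [-18186158/59481627 -3481011/19827209; 17305100/59481627 -6080964/19827209]
step 1: x' = x̄ + K·y = [-16757041/59481627, 61040437/59481627]
step 1: P' = (I − K·H)·P̄ = [21667169/59481627 -11224136/59481627; -11224136/59481627 29467028/59481627]
step 2: x̄ = F·x = [172351997/59481627, 149607229/59481627]
step 2: P̄ = F·P·Fᵀ + Q = [685488773/59481627 102919834/59481627; 102919834/59481627 336145550/59481627]
step 2: y = z − H·x̄ = [5550628/19827209, 234466693/19827209]
step 2: S = H·P̄·Hᵀ + R = [948288729/19827209 758501220/19827209; 758501220/19827209 1676286406/19827209]
step 2: K = P̄·Hᵀ·S⁻¹ = [-7814262748/25577967243 -1494732343/8525989081; 7435012138/25577967243 -2610214076/8525989081]
step 2: x' = x̄ + K·y = [18898390124/25577967243, -26186549999/25577967243]
step 2: P' = (I − K·H)·P̄ = [9308995091/25577967243 -4824798062/25577967243; -4824798062/25577967243 12655440290/25577967243]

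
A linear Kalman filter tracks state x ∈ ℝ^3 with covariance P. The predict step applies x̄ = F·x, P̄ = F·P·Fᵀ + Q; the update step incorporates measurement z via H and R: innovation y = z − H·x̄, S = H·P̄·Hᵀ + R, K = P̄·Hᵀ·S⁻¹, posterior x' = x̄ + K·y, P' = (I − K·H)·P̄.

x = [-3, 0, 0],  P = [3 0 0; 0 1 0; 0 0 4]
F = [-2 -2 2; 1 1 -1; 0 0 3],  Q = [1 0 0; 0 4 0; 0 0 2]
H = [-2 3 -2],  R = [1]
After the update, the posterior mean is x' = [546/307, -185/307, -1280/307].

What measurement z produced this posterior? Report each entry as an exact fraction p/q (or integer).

z = [3]

x̄ = F·x = [6, -3, 0]
P̄ = F·P·Fᵀ + Q = [33 -16 24; -16 12 -12; 24 -12 38]
S = H·P̄·Hᵀ + R = [921]
K = P̄·Hᵀ·S⁻¹ = [-54/307; 92/921; -160/921]
x' − x̄ = [-1296/307, 736/307, -1280/307] = K·y
y = (KᵀK)⁻¹·Kᵀ·(x' − x̄) = [24]
z = y + H·x̄ = [24] + [-21] = [3]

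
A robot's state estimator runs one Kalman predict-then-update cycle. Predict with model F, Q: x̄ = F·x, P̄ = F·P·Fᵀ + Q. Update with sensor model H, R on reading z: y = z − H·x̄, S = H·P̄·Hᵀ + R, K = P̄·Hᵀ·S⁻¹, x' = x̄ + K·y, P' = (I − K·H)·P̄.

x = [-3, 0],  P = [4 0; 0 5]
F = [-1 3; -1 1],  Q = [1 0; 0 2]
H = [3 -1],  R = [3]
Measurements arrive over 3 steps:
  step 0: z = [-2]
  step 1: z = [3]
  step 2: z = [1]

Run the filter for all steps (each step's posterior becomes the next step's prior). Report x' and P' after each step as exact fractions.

step 0: x̄ = F·x = [3, 3]
step 0: P̄ = F·P·Fᵀ + Q = [50 19; 19 11]
step 0: y = z − H·x̄ = [-8]
step 0: S = H·P̄·Hᵀ + R = [350]
step 0: K = P̄·Hᵀ·S⁻¹ = [131/350; 23/175]
step 0: x' = x̄ + K·y = [1/175, 341/175]
step 0: P' = (I − K·H)·P̄ = [339/350 312/175; 312/175 867/175]
step 1: x̄ = F·x = [146/25, 68/35]
step 1: P̄ = F·P·Fᵀ + Q = [1793/50 87/10; 87/10 61/14]
step 1: y = z − H·x̄ = [-2201/175]
step 1: S = H·P̄·Hᵀ + R = [48632/175]
step 1: K = P̄·Hᵀ·S⁻¹ = [2163/6079; 3805/48632]
step 1: x' = x̄ + K·y = [8297/6079, 46629/48632]
step 1: P' = (I − K·H)·P̄ = [8231/12158 11715/12158; 11715/12158 129165/48632]
step 2: x̄ = F·x = [73511/48632, -19747/48632]
step 2: P̄ = F·P·Fᵀ + Q = [962881/48632 232979/48632; 232979/48632 165633/48632]
step 2: y = z − H·x̄ = [-23956/6079]
step 2: S = H·P̄·Hᵀ + R = [947448/6079]
step 2: K = P̄·Hᵀ·S⁻¹ = [165979/473724; 7407/105272]
step 2: x' = x̄ + K·y = [123967/947448, -71935/105272]
step 2: P' = (I − K·H)·P̄ = [631493/947448 99845/105272; 99845/105272 138657/52636]

step 0: x' = [1/175, 341/175], P' = [339/350 312/175; 312/175 867/175]
step 1: x' = [8297/6079, 46629/48632], P' = [8231/12158 11715/12158; 11715/12158 129165/48632]
step 2: x' = [123967/947448, -71935/105272], P' = [631493/947448 99845/105272; 99845/105272 138657/52636]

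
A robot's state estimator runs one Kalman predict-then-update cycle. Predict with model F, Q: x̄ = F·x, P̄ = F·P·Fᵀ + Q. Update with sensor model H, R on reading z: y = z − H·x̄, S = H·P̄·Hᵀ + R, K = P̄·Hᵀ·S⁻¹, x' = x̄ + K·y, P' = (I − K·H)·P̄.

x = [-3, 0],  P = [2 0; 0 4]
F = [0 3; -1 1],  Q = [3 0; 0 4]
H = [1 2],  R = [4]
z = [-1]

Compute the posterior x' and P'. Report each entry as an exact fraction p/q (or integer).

x' = [-441/131, 169/131]
P' = [1140/131 -444/131; -444/131 286/131]

x̄ = F·x = [0, 3]
P̄ = F·P·Fᵀ + Q = [39 12; 12 10]
y = z − H·x̄ = [-7]
S = H·P̄·Hᵀ + R = [131]
K = P̄·Hᵀ·S⁻¹ = [63/131; 32/131]
x' = x̄ + K·y = [-441/131, 169/131]
P' = (I − K·H)·P̄ = [1140/131 -444/131; -444/131 286/131]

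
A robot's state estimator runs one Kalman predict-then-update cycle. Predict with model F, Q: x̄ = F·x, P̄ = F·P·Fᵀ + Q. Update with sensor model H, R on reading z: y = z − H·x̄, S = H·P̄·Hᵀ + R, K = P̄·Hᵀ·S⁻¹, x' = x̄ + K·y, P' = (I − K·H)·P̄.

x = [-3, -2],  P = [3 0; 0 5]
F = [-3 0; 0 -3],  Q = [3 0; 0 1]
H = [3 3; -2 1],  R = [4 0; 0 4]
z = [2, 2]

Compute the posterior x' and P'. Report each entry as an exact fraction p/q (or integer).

x̄ = F·x = [9, 6]
P̄ = F·P·Fᵀ + Q = [30 0; 0 46]
y = z − H·x̄ = [-43, 14]
S = H·P̄·Hᵀ + R = [688 -42; -42 170]
K = P̄·Hᵀ·S⁻¹ = [3195/28799 -9375/28799; 6348/28799 9361/28799]
x' = x̄ + K·y = [-9444/28799, 30884/28799]
P' = (I − K·H)·P̄ = [13920/28799 -9660/28799; -9660/28799 18124/28799]

x' = [-9444/28799, 30884/28799]
P' = [13920/28799 -9660/28799; -9660/28799 18124/28799]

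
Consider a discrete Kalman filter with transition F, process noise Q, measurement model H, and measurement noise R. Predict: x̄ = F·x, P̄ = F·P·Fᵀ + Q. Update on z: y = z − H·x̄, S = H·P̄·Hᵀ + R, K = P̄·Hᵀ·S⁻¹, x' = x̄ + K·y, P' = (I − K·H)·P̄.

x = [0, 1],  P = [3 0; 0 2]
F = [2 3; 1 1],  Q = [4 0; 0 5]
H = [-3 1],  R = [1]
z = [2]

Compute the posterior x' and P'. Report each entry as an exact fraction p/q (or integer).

x' = [-33/49, -3/49]
P' = [46/49 120/49; 120/49 1774/245]

x̄ = F·x = [3, 1]
P̄ = F·P·Fᵀ + Q = [34 12; 12 10]
y = z − H·x̄ = [10]
S = H·P̄·Hᵀ + R = [245]
K = P̄·Hᵀ·S⁻¹ = [-18/49; -26/245]
x' = x̄ + K·y = [-33/49, -3/49]
P' = (I − K·H)·P̄ = [46/49 120/49; 120/49 1774/245]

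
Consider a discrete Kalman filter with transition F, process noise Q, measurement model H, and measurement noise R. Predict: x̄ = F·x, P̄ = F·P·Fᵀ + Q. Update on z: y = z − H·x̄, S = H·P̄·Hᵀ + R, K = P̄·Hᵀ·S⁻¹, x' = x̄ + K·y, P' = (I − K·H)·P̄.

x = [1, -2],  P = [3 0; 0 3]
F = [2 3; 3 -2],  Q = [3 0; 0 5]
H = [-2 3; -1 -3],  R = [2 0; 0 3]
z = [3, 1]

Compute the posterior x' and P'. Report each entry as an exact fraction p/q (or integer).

x' = [-11380/8459, 99/769]
P' = [4634/8459 112/769; 112/769 132/769]

x̄ = F·x = [-4, 7]
P̄ = F·P·Fᵀ + Q = [42 0; 0 44]
y = z − H·x̄ = [-26, 18]
S = H·P̄·Hᵀ + R = [566 -312; -312 441]
K = P̄·Hᵀ·S⁻¹ = [-2786/8459 -8330/25377; 86/769 -508/2307]
x' = x̄ + K·y = [-11380/8459, 99/769]
P' = (I − K·H)·P̄ = [4634/8459 112/769; 112/769 132/769]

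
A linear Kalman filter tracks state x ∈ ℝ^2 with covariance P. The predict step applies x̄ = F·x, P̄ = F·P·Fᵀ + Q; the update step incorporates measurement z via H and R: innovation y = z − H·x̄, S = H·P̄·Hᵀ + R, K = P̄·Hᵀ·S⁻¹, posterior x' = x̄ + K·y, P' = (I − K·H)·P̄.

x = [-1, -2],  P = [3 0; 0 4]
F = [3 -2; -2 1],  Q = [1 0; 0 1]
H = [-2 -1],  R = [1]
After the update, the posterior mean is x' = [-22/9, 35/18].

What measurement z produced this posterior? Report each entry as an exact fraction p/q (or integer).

x̄ = F·x = [1, 0]
P̄ = F·P·Fᵀ + Q = [44 -26; -26 17]
S = H·P̄·Hᵀ + R = [90]
K = P̄·Hᵀ·S⁻¹ = [-31/45; 7/18]
x' − x̄ = [-31/9, 35/18] = K·y
y = (KᵀK)⁻¹·Kᵀ·(x' − x̄) = [5]
z = y + H·x̄ = [5] + [-2] = [3]

z = [3]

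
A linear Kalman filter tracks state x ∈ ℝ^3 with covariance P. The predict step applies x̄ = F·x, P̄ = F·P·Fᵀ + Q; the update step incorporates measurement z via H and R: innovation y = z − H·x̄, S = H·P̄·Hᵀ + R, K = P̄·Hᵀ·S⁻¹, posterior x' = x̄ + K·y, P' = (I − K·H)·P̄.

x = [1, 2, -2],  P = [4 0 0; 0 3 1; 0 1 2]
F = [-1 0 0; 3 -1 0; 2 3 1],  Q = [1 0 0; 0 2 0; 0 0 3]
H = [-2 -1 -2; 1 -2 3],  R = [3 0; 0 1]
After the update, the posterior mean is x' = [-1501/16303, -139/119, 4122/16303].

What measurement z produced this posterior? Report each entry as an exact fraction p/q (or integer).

x̄ = F·x = [-1, 1, 6]
P̄ = F·P·Fᵀ + Q = [5 -12 -8; -12 41 14; -8 14 54]
S = H·P̄·Hᵀ + R = [224 -210; -210 488]
K = P̄·Hᵀ·S⁻¹ = [4917/32606 175/2329; -60/119 -11/34; -6317/16303 213/2329]
x' − x̄ = [14802/16303, -258/119, -93696/16303] = K·y
y = (KᵀK)⁻¹·Kᵀ·(x' − x̄) = [12, -12]
z = y + H·x̄ = [12, -12] + [-11, 15] = [1, 3]

z = [1, 3]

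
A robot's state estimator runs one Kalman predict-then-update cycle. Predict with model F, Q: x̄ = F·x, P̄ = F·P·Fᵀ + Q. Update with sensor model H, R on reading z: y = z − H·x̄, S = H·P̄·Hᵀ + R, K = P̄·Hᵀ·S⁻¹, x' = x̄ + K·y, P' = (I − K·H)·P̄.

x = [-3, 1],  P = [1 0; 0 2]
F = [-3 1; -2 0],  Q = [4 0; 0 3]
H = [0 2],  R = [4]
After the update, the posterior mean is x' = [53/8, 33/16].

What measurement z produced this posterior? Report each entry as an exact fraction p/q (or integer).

x̄ = F·x = [10, 6]
P̄ = F·P·Fᵀ + Q = [15 6; 6 7]
S = H·P̄·Hᵀ + R = [32]
K = P̄·Hᵀ·S⁻¹ = [3/8; 7/16]
x' − x̄ = [-27/8, -63/16] = K·y
y = (KᵀK)⁻¹·Kᵀ·(x' − x̄) = [-9]
z = y + H·x̄ = [-9] + [12] = [3]

z = [3]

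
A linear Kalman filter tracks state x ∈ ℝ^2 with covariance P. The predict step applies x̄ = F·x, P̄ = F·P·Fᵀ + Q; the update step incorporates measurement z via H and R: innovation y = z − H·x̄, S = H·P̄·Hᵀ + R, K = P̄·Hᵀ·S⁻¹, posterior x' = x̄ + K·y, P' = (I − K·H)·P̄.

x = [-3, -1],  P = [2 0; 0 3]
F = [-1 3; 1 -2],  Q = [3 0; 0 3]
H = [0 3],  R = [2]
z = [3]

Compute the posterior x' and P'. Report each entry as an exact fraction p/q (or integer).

x̄ = F·x = [0, -1]
P̄ = F·P·Fᵀ + Q = [32 -20; -20 17]
y = z − H·x̄ = [6]
S = H·P̄·Hᵀ + R = [155]
K = P̄·Hᵀ·S⁻¹ = [-12/31; 51/155]
x' = x̄ + K·y = [-72/31, 151/155]
P' = (I − K·H)·P̄ = [272/31 -8/31; -8/31 34/155]

x' = [-72/31, 151/155]
P' = [272/31 -8/31; -8/31 34/155]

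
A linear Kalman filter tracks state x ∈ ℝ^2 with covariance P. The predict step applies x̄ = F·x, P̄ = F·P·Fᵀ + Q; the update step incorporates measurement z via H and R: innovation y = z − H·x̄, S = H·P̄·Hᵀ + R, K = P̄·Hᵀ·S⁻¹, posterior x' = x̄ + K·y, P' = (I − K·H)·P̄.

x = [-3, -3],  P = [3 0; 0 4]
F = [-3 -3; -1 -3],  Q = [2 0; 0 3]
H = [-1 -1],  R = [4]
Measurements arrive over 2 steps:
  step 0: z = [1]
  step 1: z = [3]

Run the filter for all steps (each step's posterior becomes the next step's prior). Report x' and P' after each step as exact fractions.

step 0: x' = [208/201, -95/67], P' = [965/201 -175/67; -175/67 291/67]
step 1: x' = [-61039/23477, -204/1381], P' = [165322/23477 -6914/1381; -6914/1381 9438/1381]

step 0: x̄ = F·x = [18, 12]
step 0: P̄ = F·P·Fᵀ + Q = [65 45; 45 42]
step 0: y = z − H·x̄ = [31]
step 0: S = H·P̄·Hᵀ + R = [201]
step 0: K = P̄·Hᵀ·S⁻¹ = [-110/201; -29/67]
step 0: x' = x̄ + K·y = [208/201, -95/67]
step 0: P' = (I − K·H)·P̄ = [965/201 -175/67; -175/67 291/67]
step 1: x̄ = F·x = [77/67, 647/201]
step 1: P̄ = F·P·Fᵀ + Q = [2498/67 1484/67; 1484/67 6275/201]
step 1: y = z − H·x̄ = [1481/201]
step 1: S = H·P̄·Hᵀ + R = [23477/201]
step 1: K = P̄·Hᵀ·S⁻¹ = [-11946/23477; -631/1381]
step 1: x' = x̄ + K·y = [-61039/23477, -204/1381]
step 1: P' = (I − K·H)·P̄ = [165322/23477 -6914/1381; -6914/1381 9438/1381]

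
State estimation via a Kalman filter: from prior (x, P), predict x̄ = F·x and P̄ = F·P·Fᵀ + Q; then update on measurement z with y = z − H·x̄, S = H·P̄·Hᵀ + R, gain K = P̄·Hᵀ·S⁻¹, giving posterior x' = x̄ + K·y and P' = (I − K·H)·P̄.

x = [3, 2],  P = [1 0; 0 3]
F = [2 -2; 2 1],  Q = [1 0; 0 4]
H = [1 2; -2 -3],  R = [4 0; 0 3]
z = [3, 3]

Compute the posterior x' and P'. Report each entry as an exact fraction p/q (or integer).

x' = [-2658/463, 3095/926]
P' = [4494/463 -2757/463; -2757/463 3609/926]

x̄ = F·x = [2, 8]
P̄ = F·P·Fᵀ + Q = [17 -2; -2 11]
y = z − H·x̄ = [-15, 31]
S = H·P̄·Hᵀ + R = [57 -86; -86 146]
K = P̄·Hᵀ·S⁻¹ = [-255/463 -239/463; 213/463 67/926]
x' = x̄ + K·y = [-2658/463, 3095/926]
P' = (I − K·H)·P̄ = [4494/463 -2757/463; -2757/463 3609/926]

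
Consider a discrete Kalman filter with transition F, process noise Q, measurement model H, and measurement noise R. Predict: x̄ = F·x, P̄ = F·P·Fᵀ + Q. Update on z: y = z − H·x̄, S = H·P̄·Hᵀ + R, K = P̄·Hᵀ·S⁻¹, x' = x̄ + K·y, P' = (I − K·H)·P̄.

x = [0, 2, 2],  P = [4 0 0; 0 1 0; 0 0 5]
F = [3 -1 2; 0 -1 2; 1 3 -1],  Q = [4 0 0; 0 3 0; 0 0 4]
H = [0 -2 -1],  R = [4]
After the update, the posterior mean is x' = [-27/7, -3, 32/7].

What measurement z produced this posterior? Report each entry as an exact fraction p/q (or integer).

x̄ = F·x = [2, 2, 4]
P̄ = F·P·Fᵀ + Q = [61 21 -1; 21 24 -13; -1 -13 22]
S = H·P̄·Hᵀ + R = [70]
K = P̄·Hᵀ·S⁻¹ = [-41/70; -1/2; 2/35]
x' − x̄ = [-41/7, -5, 4/7] = K·y
y = (KᵀK)⁻¹·Kᵀ·(x' − x̄) = [10]
z = y + H·x̄ = [10] + [-8] = [2]

z = [2]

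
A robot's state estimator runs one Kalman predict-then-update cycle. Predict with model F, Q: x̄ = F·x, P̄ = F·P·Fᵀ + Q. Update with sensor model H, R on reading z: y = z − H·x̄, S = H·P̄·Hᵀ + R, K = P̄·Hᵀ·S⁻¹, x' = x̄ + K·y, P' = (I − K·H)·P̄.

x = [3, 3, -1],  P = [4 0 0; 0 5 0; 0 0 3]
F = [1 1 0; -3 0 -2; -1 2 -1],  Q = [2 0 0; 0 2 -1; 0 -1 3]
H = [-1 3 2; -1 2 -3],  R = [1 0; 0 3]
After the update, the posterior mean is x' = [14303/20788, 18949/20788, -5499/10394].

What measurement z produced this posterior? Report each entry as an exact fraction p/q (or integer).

z = [1, 3]

x̄ = F·x = [6, -7, 4]
P̄ = F·P·Fᵀ + Q = [11 -12 6; -12 50 17; 6 17 30]
S = H·P̄·Hᵀ + R = [834 112; 112 364]
K = P̄·Hᵀ·S⁻¹ = [-243/10394 -20141/145516; 1152/5197 14461/145516; 1613/10394 -15867/72758]
x' − x̄ = [-110425/20788, 164465/20788, -47075/10394] = K·y
y = (KᵀK)⁻¹·Kᵀ·(x' − x̄) = [20, 35]
z = y + H·x̄ = [20, 35] + [-19, -32] = [1, 3]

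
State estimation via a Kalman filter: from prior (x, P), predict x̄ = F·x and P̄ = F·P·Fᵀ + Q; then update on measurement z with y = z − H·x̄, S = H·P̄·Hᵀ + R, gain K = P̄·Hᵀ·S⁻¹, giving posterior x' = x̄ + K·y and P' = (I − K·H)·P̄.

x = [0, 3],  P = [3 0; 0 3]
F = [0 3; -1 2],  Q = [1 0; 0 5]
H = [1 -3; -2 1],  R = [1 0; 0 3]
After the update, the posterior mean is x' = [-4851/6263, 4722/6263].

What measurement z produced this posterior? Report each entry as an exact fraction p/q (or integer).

z = [-3, 3]

x̄ = F·x = [9, 6]
P̄ = F·P·Fᵀ + Q = [28 18; 18 20]
S = H·P̄·Hᵀ + R = [101 10; 10 63]
K = P̄·Hᵀ·S⁻¹ = [-1258/6263 -3578/6263; -2486/6263 -1196/6263]
x' − x̄ = [-61218/6263, -32856/6263] = K·y
y = (KᵀK)⁻¹·Kᵀ·(x' − x̄) = [6, 15]
z = y + H·x̄ = [6, 15] + [-9, -12] = [-3, 3]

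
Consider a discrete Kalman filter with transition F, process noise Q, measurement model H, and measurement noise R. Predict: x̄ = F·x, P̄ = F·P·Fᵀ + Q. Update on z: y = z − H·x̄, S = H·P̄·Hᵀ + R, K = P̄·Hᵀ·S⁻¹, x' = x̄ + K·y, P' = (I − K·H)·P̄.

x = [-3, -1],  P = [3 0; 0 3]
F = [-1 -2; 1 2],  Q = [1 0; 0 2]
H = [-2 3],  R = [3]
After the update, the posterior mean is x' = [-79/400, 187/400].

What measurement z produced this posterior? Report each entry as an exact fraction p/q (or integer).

z = [2]

x̄ = F·x = [5, -5]
P̄ = F·P·Fᵀ + Q = [16 -15; -15 17]
S = H·P̄·Hᵀ + R = [400]
K = P̄·Hᵀ·S⁻¹ = [-77/400; 81/400]
x' − x̄ = [-2079/400, 2187/400] = K·y
y = (KᵀK)⁻¹·Kᵀ·(x' − x̄) = [27]
z = y + H·x̄ = [27] + [-25] = [2]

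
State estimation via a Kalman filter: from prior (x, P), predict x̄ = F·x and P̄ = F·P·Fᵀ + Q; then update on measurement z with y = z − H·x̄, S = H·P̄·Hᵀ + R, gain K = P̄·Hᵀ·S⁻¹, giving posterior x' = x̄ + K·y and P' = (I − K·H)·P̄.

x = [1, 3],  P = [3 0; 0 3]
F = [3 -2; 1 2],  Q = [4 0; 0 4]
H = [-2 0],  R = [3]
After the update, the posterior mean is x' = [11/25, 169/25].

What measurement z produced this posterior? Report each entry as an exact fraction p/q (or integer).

x̄ = F·x = [-3, 7]
P̄ = F·P·Fᵀ + Q = [43 -3; -3 19]
S = H·P̄·Hᵀ + R = [175]
K = P̄·Hᵀ·S⁻¹ = [-86/175; 6/175]
x' − x̄ = [86/25, -6/25] = K·y
y = (KᵀK)⁻¹·Kᵀ·(x' − x̄) = [-7]
z = y + H·x̄ = [-7] + [6] = [-1]

z = [-1]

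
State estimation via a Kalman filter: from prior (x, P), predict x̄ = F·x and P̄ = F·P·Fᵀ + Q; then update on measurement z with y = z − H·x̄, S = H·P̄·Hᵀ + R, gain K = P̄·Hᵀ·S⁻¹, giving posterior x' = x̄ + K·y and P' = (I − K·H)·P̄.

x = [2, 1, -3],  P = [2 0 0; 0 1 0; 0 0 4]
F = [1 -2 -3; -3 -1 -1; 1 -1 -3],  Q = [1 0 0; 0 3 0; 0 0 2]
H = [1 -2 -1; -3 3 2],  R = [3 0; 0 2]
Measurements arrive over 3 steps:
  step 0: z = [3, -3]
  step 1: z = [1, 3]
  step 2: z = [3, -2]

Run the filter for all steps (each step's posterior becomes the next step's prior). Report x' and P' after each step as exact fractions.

step 0: x̄ = F·x = [9, -4, 10]
step 0: P̄ = F·P·Fᵀ + Q = [43 8 40; 8 26 7; 40 7 41]
step 0: y = z − H·x̄ = [-4, 16]
step 0: S = H·P̄·Hᵀ + R = [107 -144; -144 247]
step 0: K = P̄·Hᵀ·S⁻¹ = [-6811/5693 -4547/5693; -2805/5693 -68/5693; -6153/5693 -3979/5693]
step 0: x' = x̄ + K·y = [5729/5693, -12640/5693, 17878/5693]
step 0: P' = (I − K·H)·P̄ = [42581/5693 7379/5693 48256/5693; 7379/5693 9587/5693 -3380/5693; 48256/5693 -3380/5693 73475/5693]
step 1: x̄ = F·x = [-22625/5693, -22425/5693, -35265/5693]
step 1: P̄ = F·P·Fᵀ + Q = [388285/5693 517899/5693 380937/5693; 517899/5693 810420/5693 489555/5693; 380937/5693 489555/5693 400255/5693]
step 1: y = z − H·x̄ = [-51797/5693, 87009/5693]
step 1: S = H·P̄·Hᵀ + R = [3172049/5693 -3688994/5693; -3688994/5693 4381985/5693]
step 1: K = P̄·Hᵀ·S⁻¹ = [-45963122/51149553 -25262312/51149553; -7555362/17049851 863607/17049851; -38634548/51149553 -19376972/51149553]
step 1: x' = x̄ + K·y = [-171184843/51149553, 14780214/17049851, -261480109/51149553]
step 1: P' = (I − K·H)·P̄ = [291512029/51149553 11597109/17049851 359818741/51149553; 11597109/17049851 32007849/17049851 -29752503/17049851; 359818741/51149553 -29752503/17049851 654237403/51149553]
step 2: x̄ = F·x = [524574200/51149553, 730693996/51149553, 568914842/51149553]
step 2: P̄ = F·P·Fᵀ + Q = [3245724535/51149553 3886442234/51149553 3305091742/51149553; 3886442234/51149553 5716463260/51149553 3775302215/51149553; 3305091742/51149553 3775302215/51149553 3613931155/51149553]
step 2: y = z − H·x̄ = [1659177293/51149553, -1858488178/51149553]
step 2: S = H·P̄·Hᵀ + R = [22824213829/51149553 -26187492164/51149553; -26187492164/51149553 30904279345/51149553]
step 2: K = P̄·Hᵀ·S⁻¹ = [-363827154247/382821217653 -202604992067/382821217653; -164014620661/382821217653 22557155056/382821217653; -325906292543/382821217653 -169156825687/382821217653]
step 2: x' = x̄ + K·y = [-514112730365/382821217653, -671098240901/382821217653, -167502674179/382821217653]
step 2: P' = (I − K·H)·P̄ = [2378131548869/382821217653 210041360747/382821217653 3049530290116/382821217653; 210041360747/382821217653 728932053107/382821217653 -755778883484/382821217653; 3049530290116/382821217653 -755778883484/382821217653 5538806934713/382821217653]

step 0: x' = [5729/5693, -12640/5693, 17878/5693], P' = [42581/5693 7379/5693 48256/5693; 7379/5693 9587/5693 -3380/5693; 48256/5693 -3380/5693 73475/5693]
step 1: x' = [-171184843/51149553, 14780214/17049851, -261480109/51149553], P' = [291512029/51149553 11597109/17049851 359818741/51149553; 11597109/17049851 32007849/17049851 -29752503/17049851; 359818741/51149553 -29752503/17049851 654237403/51149553]
step 2: x' = [-514112730365/382821217653, -671098240901/382821217653, -167502674179/382821217653], P' = [2378131548869/382821217653 210041360747/382821217653 3049530290116/382821217653; 210041360747/382821217653 728932053107/382821217653 -755778883484/382821217653; 3049530290116/382821217653 -755778883484/382821217653 5538806934713/382821217653]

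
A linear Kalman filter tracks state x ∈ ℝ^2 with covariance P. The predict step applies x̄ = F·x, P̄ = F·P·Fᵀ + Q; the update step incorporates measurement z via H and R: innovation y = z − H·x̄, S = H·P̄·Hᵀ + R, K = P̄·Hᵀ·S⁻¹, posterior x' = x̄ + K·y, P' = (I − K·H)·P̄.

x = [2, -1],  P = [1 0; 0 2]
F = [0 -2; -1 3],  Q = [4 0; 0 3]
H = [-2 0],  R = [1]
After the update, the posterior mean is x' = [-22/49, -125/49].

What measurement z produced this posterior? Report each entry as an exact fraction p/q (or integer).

z = [1]

x̄ = F·x = [2, -5]
P̄ = F·P·Fᵀ + Q = [12 -12; -12 22]
S = H·P̄·Hᵀ + R = [49]
K = P̄·Hᵀ·S⁻¹ = [-24/49; 24/49]
x' − x̄ = [-120/49, 120/49] = K·y
y = (KᵀK)⁻¹·Kᵀ·(x' − x̄) = [5]
z = y + H·x̄ = [5] + [-4] = [1]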